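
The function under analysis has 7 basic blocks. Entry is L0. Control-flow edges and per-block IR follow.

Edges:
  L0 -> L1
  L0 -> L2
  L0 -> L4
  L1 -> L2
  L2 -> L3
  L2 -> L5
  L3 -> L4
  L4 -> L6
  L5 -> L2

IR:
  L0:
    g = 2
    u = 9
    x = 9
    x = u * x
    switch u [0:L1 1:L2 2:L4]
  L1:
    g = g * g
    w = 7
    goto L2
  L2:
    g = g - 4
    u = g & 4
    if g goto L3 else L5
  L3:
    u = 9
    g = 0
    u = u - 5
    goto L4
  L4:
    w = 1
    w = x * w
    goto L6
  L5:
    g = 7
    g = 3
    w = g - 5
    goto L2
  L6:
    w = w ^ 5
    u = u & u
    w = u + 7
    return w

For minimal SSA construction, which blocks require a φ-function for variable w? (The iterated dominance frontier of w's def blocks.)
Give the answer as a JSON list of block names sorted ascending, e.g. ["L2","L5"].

idom tree: L1←L0 L2←L0 L3←L2 L4←L0 L5←L2 L6←L4
Dom at joins:
  L2: preds {L0,L1,L5}: {L0} ∩ {L0,L1} ∩ {L0,L2,L5} = {L0}; idom=L0
  L4: preds {L0,L3}: {L0} ∩ {L0,L2,L3} = {L0}; idom=L0

DF walk-up:
  join L2 pred L0: · stop@L0
  join L2 pred L1: L1 stop@L0
  join L2 pred L5: L5→L2 stop@L0
  join L4 pred L0: · stop@L0
  join L4 pred L3: L3→L2 stop@L0
  L0: DF=∅
  L1: DF={L2}
  L2: DF={L2,L4}
  L3: DF={L4}
  L4: DF=∅
  L5: DF={L2}
  L6: DF=∅

φ for w: defs {L1,L4,L5,L6}
  DF⁺ = {L2,L4}

Answer: ["L2", "L4"]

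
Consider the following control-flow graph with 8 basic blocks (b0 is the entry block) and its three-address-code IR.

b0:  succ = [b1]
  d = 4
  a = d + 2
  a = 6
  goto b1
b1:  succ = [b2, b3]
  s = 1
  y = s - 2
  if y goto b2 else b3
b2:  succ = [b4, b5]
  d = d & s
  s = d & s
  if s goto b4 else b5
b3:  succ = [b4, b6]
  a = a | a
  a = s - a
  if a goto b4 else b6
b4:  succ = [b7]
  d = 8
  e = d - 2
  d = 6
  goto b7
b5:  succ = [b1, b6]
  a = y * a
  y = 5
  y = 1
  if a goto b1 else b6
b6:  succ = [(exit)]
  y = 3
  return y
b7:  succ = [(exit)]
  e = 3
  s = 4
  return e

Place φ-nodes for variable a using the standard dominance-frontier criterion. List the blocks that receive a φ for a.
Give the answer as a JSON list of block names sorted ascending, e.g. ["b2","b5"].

Answer: ["b1", "b4", "b6"]

Derivation:
idom tree: b1←b0 b2←b1 b3←b1 b4←b1 b5←b2 b6←b1 b7←b4
Join-block Dom:
  b1: preds {b0,b5}: {b0} ∩ {b0,b1,b2,b5} = {b0}; idom=b0
  b4: preds {b2,b3}: {b0,b1,b2} ∩ {b0,b1,b3} = {b0,b1}; idom=b1
  b6: preds {b3,b5}: {b0,b1,b3} ∩ {b0,b1,b2,b5} = {b0,b1}; idom=b1

Frontier:
  b1←b0: walk · to b0
  b1←b5: walk b5→b2→b1 to b0
  b4←b2: walk b2 to b1
  b4←b3: walk b3 to b1
  b6←b3: walk b3 to b1
  b6←b5: walk b5→b2 to b1
  b0: DF=∅
  b1: DF={b1}
  b2: DF={b1,b4,b6}
  b3: DF={b4,b6}
  b4: DF=∅
  b5: DF={b1,b6}
  b6: DF=∅
  b7: DF=∅

φ for a: defs {b0,b3,b5}
  DF⁺ = {b1,b4,b6}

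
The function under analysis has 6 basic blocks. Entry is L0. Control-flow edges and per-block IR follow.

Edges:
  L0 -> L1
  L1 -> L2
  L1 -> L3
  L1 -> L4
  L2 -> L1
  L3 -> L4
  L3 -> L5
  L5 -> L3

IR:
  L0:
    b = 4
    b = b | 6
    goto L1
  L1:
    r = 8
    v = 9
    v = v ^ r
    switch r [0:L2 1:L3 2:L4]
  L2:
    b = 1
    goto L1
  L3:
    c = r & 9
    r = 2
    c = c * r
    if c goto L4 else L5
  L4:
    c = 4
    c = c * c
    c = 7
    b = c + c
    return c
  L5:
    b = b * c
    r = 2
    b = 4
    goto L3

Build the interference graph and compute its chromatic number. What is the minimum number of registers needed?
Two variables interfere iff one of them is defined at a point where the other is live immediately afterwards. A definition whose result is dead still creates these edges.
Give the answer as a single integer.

Block summaries:
  L0: {b} / ∅
  L1: {r,v} / ∅
  L2: {b} / ∅
  L3: {c,r} / {r}
  L4: {b,c} / ∅
  L5: {b,r} / {b,c}

Liveness:
  live L0: ∅→{b}
  live L1: {b}→{b,r}
  live L2: ∅→{b}
  live L3: {b,r}→{b,c}
  live L4: ∅→∅
  live L5: {b,c}→{b,r}

Interference:
  b — {c,r,v}
  c — {b,r}
  r — {b,c,v}
  v — {b,r}

Chromatic number:
  clique {b,c,r} ⇒ need ≥ 3
  assign b→R0 c→R2 r→R1 v→R2 — no edge inside a register ⇒ χ ≤ 3
  χ = 3

Answer: 3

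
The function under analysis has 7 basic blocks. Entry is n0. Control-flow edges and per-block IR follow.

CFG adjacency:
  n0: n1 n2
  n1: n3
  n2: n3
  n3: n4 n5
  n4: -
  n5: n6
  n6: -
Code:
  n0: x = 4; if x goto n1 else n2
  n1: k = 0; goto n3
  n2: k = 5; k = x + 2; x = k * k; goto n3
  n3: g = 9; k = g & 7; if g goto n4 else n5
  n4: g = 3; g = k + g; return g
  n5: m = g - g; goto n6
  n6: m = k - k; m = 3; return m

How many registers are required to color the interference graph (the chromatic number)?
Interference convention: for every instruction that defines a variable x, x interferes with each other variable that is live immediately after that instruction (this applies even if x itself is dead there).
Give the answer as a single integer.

Block summaries:
  n0 def {x} use ∅
  n1 def {k} use ∅
  n2 def {k,x} use {x}
  n3 def {g,k} use ∅
  n4 def {g} use {k}
  n5 def {m} use {g}
  n6 def {m} use {k}

Backward fixpoint:
  n0 li=∅ lo={x}
  n1 li=∅ lo=∅
  n2 li={x} lo=∅
  n3 li=∅ lo={g,k}
  n4 li={k} lo=∅
  n5 li={g,k} lo={k}
  n6 li={k} lo=∅

Interfere edges:
  g↔{k}
  k↔{g,m,x}
  m↔{k}
  x↔{k}

Chromatic number:
  lower bound: {g,k} mutually conflict ⇒ χ ≥ 2
  assign g→r1 k→r0 m→r1 x→r1 — no edge inside a register ⇒ χ ≤ 2
  χ = 2

Answer: 2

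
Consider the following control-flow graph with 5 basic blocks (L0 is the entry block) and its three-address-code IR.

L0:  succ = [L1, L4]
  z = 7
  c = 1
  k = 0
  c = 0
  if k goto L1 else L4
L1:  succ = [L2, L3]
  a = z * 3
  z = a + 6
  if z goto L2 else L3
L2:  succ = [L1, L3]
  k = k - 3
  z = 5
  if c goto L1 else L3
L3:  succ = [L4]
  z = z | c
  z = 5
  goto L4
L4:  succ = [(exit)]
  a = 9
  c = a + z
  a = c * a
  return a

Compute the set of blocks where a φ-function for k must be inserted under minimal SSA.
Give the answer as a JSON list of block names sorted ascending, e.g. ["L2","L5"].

Answer: ["L1", "L3", "L4"]

Working:
idom tree: L1←L0 L2←L1 L3←L1 L4←L0
Dom∩ at merges:
  L1: preds {L0,L2}: {L0} ∩ {L0,L1,L2} = {L0}; idom=L0
  L3: preds {L1,L2}: {L0,L1} ∩ {L0,L1,L2} = {L0,L1}; idom=L1
  L4: preds {L0,L3}: {L0} ∩ {L0,L1,L3} = {L0}; idom=L0

Frontier:
  join L1 pred L0: · stop@L0
  join L1 pred L2: L2→L1 stop@L0
  join L3 pred L1: · stop@L1
  join L3 pred L2: L2 stop@L1
  join L4 pred L0: · stop@L0
  join L4 pred L3: L3→L1 stop@L0
  L0: DF=∅
  L1: DF={L1,L4}
  L2: DF={L1,L3}
  L3: DF={L4}
  L4: DF=∅

φ for k: defs {L0,L2}
  DF⁺ = {L1,L3,L4}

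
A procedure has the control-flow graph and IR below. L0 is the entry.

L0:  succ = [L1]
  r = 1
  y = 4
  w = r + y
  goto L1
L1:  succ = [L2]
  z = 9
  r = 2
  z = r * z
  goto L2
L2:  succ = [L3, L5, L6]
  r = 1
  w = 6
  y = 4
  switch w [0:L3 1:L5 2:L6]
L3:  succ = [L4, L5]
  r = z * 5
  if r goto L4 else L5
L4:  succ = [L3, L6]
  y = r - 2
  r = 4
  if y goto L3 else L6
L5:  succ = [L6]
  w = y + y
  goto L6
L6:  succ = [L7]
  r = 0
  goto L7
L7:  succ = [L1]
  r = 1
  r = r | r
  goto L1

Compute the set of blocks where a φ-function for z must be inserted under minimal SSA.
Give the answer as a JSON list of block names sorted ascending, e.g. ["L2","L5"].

idom tree: L1←L0 L2←L1 L3←L2 L4←L3 L5←L2 L6←L2 L7←L6
Dom∩ at merges:
  L1: preds {L0,L7}: {L0} ∩ {L0,L1,L2,L6,L7} = {L0}; idom=L0
  L3: preds {L2,L4}: {L0,L1,L2} ∩ {L0,L1,L2,L3,L4} = {L0,L1,L2}; idom=L2
  L5: preds {L2,L3}: {L0,L1,L2} ∩ {L0,L1,L2,L3} = {L0,L1,L2}; idom=L2
  L6: preds {L2,L4,L5}: {L0,L1,L2} ∩ {L0,L1,L2,L3,L4} ∩ {L0,L1,L2,L5} = {L0,L1,L2}; idom=L2

DF derivation:
  join L1 pred L0: · stop@L0
  join L1 pred L7: L7→L6→L2→L1 stop@L0
  join L3 pred L2: · stop@L2
  join L3 pred L4: L4→L3 stop@L2
  join L5 pred L2: · stop@L2
  join L5 pred L3: L3 stop@L2
  join L6 pred L2: · stop@L2
  join L6 pred L4: L4→L3 stop@L2
  join L6 pred L5: L5 stop@L2
  L0: DF=∅
  L1: DF={L1}
  L2: DF={L1}
  L3: DF={L3,L5,L6}
  L4: DF={L3,L6}
  L5: DF={L6}
  L6: DF={L1}
  L7: DF={L1}

φ for z: defs {L1}
  DF⁺ = {L1}

Answer: ["L1"]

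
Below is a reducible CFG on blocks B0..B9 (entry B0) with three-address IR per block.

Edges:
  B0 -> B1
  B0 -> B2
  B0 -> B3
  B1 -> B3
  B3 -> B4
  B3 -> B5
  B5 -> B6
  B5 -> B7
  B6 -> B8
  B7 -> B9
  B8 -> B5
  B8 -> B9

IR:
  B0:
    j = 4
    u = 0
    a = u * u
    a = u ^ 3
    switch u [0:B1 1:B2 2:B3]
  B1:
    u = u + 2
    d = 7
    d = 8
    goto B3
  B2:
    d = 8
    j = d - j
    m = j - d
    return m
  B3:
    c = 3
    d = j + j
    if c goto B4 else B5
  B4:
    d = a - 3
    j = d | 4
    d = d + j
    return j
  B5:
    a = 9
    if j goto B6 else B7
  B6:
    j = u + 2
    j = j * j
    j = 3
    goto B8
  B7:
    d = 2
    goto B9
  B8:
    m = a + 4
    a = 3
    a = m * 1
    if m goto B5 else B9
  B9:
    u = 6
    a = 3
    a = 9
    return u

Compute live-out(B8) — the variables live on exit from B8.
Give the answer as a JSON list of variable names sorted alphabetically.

Answer: ["j", "u"]

Analysis:
Per-block:
  B0: def={a,j,u} ue=∅
  B1: def={d,u} ue={u}
  B2: def={d,j,m} ue={j}
  B3: def={c,d} ue={j}
  B4: def={d,j} ue={a}
  B5: def={a} ue={j}
  B6: def={j} ue={u}
  B7: def={d} ue=∅
  B8: def={a,m} ue={a}
  B9: def={a,u} ue=∅

Live sets:
  live B0: ∅→{a,j,u}
  live B1: {a,j,u}→{a,j,u}
  live B2: {j}→∅
  live B3: {a,j,u}→{a,j,u}
  live B4: {a}→∅
  live B5: {j,u}→{a,u}
  live B6: {a,u}→{a,j,u}
  live B7: ∅→∅
  live B8: {a,j,u}→{j,u}
  live B9: ∅→∅

live-out(B8) = ["j", "u"]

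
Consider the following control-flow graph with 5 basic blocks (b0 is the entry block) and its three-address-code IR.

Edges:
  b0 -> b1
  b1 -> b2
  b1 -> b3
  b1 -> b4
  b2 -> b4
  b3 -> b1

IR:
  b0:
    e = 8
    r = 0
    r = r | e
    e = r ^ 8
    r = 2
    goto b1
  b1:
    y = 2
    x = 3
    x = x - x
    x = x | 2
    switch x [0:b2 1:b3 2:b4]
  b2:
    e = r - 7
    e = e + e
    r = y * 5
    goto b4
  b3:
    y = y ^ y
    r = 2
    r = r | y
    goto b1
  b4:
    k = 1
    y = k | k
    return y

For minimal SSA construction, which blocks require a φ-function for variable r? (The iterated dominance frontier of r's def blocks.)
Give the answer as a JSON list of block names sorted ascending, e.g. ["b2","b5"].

idom tree: b1←b0 b2←b1 b3←b1 b4←b1
Dom at joins:
  b1: preds {b0,b3}: {b0} ∩ {b0,b1,b3} = {b0}; idom=b0
  b4: preds {b1,b2}: {b0,b1} ∩ {b0,b1,b2} = {b0,b1}; idom=b1

DF derivation:
  b1←b0: walk · to b0
  b1←b3: walk b3→b1 to b0
  b4←b1: walk · to b1
  b4←b2: walk b2 to b1
  b0 → ∅
  b1 → {b1}
  b2 → {b4}
  b3 → {b1}
  b4 → ∅

φ for r: defs {b0,b2,b3}
  DF⁺ = {b1,b4}

Answer: ["b1", "b4"]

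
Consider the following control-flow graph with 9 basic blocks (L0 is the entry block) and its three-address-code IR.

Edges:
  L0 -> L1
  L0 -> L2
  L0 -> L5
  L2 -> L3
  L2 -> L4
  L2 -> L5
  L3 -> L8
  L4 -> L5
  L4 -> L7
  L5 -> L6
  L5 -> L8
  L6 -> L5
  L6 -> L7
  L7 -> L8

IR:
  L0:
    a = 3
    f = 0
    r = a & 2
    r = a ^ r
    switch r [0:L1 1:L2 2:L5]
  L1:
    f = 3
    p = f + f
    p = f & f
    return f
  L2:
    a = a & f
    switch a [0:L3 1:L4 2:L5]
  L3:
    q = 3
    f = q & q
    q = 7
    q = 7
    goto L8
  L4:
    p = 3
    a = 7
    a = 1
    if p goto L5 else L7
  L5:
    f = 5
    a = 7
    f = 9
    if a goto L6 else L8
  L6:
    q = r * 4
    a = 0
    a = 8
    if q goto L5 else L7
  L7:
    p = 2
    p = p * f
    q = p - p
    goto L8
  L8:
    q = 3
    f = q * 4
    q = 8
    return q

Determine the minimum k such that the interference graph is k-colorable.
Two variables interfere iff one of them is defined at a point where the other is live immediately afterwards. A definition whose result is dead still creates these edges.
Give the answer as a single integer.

Answer: 4

Working:
Per-block:
  L0: def={a,f,r} ue=∅
  L1: def={f,p} ue=∅
  L2: def={a} ue={a,f}
  L3: def={f,q} ue=∅
  L4: def={a,p} ue=∅
  L5: def={a,f} ue=∅
  L6: def={a,q} ue={r}
  L7: def={p,q} ue={f}
  L8: def={f,q} ue=∅

Liveness:
  L0 li=∅ lo={a,f,r}
  L1 li=∅ lo=∅
  L2 li={a,f,r} lo={f,r}
  L3 li=∅ lo=∅
  L4 li={f,r} lo={f,r}
  L5 li={r} lo={f,r}
  L6 li={f,r} lo={f,r}
  L7 li={f} lo=∅
  L8 li=∅ lo=∅

Interfere edges:
  a: {f,p,q,r}
  f: {a,p,q,r}
  p: {a,f,r}
  q: {a,f,r}
  r: {a,f,p,q}

Registers:
  lower bound: {a,f,p,r} mutually conflict ⇒ χ ≥ 4
  4-colouring: r0={a}  r1={f}  r2={r}  r3={p,q}
  χ = 4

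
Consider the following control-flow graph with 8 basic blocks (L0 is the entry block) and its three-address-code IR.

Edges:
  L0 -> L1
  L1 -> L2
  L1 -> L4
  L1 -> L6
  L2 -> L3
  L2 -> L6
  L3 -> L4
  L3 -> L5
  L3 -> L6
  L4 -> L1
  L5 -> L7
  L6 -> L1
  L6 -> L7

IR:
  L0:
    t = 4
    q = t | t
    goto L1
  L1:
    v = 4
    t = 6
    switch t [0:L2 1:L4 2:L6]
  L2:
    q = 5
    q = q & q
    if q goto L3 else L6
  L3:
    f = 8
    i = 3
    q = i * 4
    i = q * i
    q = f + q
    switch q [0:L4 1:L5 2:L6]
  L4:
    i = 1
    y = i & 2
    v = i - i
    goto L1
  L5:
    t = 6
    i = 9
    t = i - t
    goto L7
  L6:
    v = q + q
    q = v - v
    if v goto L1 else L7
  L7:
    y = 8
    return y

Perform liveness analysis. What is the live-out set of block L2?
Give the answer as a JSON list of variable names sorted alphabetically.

Block summaries:
  L0: def={q,t} ue=∅
  L1: def={t,v} ue=∅
  L2: def={q} ue=∅
  L3: def={f,i,q} ue=∅
  L4: def={i,v,y} ue=∅
  L5: def={i,t} ue=∅
  L6: def={q,v} ue={q}
  L7: def={y} ue=∅

Liveness:
  L0: in=∅ out={q}
  L1: in={q} out={q}
  L2: in=∅ out={q}
  L3: in=∅ out={q}
  L4: in={q} out={q}
  L5: in=∅ out=∅
  L6: in={q} out={q}
  L7: in=∅ out=∅

live-out(L2) = ["q"]

Answer: ["q"]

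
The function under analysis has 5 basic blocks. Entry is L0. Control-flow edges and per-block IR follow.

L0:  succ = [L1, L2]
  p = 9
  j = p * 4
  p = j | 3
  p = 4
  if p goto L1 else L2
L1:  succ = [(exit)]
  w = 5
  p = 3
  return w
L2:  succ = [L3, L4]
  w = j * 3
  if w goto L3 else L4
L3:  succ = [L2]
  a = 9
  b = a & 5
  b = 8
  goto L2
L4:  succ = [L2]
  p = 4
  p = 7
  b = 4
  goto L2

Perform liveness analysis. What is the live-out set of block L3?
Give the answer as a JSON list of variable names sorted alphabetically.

Answer: ["j"]

Working:
def/use:
  L0: {j,p} / ∅
  L1: {p,w} / ∅
  L2: {w} / {j}
  L3: {a,b} / ∅
  L4: {b,p} / ∅

Live sets:
  L0 li=∅ lo={j}
  L1 li=∅ lo=∅
  L2 li={j} lo={j}
  L3 li={j} lo={j}
  L4 li={j} lo={j}

live-out(L3) = ["j"]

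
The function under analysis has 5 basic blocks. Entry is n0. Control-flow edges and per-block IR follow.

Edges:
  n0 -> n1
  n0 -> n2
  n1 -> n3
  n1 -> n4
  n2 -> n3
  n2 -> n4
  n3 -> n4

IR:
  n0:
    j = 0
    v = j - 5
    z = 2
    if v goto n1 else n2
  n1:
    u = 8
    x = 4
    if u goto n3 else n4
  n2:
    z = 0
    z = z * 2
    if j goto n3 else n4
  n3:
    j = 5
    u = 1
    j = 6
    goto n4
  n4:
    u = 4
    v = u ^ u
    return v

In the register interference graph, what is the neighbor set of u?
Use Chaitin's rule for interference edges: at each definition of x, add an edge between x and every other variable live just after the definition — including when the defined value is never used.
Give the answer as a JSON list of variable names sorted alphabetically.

def/use:
  n0 def {j,v,z} use ∅
  n1 def {u,x} use ∅
  n2 def {z} use {j}
  n3 def {j,u} use ∅
  n4 def {u,v} use ∅

Backward fixpoint:
  live n0: ∅→{j}
  live n1: ∅→∅
  live n2: {j}→∅
  live n3: ∅→∅
  live n4: ∅→∅

Interfere edges:
  j — {v,z}
  u — {x}
  v — {j,z}
  x — {u}
  z — {j,v}

N(u) = ["x"]

Answer: ["x"]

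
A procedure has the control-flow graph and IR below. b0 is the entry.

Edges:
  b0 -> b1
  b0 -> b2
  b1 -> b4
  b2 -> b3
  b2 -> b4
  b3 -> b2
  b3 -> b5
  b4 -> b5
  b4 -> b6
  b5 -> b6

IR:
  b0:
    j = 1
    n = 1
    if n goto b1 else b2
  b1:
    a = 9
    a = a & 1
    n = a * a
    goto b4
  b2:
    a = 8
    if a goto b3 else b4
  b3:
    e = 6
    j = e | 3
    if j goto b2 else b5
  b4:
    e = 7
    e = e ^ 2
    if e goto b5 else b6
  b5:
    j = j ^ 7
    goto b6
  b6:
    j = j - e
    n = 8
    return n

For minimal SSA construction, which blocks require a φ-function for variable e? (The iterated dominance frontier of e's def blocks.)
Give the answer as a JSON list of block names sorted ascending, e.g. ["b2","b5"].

Answer: ["b2", "b4", "b5", "b6"]

Working:
idom tree: b1←b0 b2←b0 b3←b2 b4←b0 b5←b0 b6←b0
Dom at joins:
  b2: preds {b0,b3}: {b0} ∩ {b0,b2,b3} = {b0}; idom=b0
  b4: preds {b1,b2}: {b0,b1} ∩ {b0,b2} = {b0}; idom=b0
  b5: preds {b3,b4}: {b0,b2,b3} ∩ {b0,b4} = {b0}; idom=b0
  b6: preds {b4,b5}: {b0,b4} ∩ {b0,b5} = {b0}; idom=b0

DF derivation:
  join b2 pred b0: · stop@b0
  join b2 pred b3: b3→b2 stop@b0
  join b4 pred b1: b1 stop@b0
  join b4 pred b2: b2 stop@b0
  join b5 pred b3: b3→b2 stop@b0
  join b5 pred b4: b4 stop@b0
  join b6 pred b4: b4 stop@b0
  join b6 pred b5: b5 stop@b0
  b0: DF=∅
  b1: DF={b4}
  b2: DF={b2,b4,b5}
  b3: DF={b2,b5}
  b4: DF={b5,b6}
  b5: DF={b6}
  b6: DF=∅

φ for e: defs {b3,b4}
  DF⁺ = {b2,b4,b5,b6}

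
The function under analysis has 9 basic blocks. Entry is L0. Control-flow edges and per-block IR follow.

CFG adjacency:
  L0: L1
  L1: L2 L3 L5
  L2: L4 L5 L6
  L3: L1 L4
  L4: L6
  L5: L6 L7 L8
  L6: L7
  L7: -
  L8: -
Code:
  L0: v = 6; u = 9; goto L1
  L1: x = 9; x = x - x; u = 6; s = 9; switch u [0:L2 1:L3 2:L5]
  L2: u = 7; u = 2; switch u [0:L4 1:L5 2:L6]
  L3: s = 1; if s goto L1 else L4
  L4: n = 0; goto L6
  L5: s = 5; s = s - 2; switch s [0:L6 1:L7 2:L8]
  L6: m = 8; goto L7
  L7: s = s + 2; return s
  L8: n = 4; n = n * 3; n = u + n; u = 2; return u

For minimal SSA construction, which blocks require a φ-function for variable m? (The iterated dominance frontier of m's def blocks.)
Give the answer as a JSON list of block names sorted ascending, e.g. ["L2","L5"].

Answer: ["L7"]

Derivation:
idom tree: L1←L0 L2←L1 L3←L1 L4←L1 L5←L1 L6←L1 L7←L1 L8←L5
Join-block Dom:
  L1: preds {L0,L3}: {L0} ∩ {L0,L1,L3} = {L0}; idom=L0
  L4: preds {L2,L3}: {L0,L1,L2} ∩ {L0,L1,L3} = {L0,L1}; idom=L1
  L5: preds {L1,L2}: {L0,L1} ∩ {L0,L1,L2} = {L0,L1}; idom=L1
  L6: preds {L2,L4,L5}: {L0,L1,L2} ∩ {L0,L1,L4} ∩ {L0,L1,L5} = {L0,L1}; idom=L1
  L7: preds {L5,L6}: {L0,L1,L5} ∩ {L0,L1,L6} = {L0,L1}; idom=L1

DF walk-up:
  L1←L0: walk · to L0
  L1←L3: walk L3→L1 to L0
  L4←L2: walk L2 to L1
  L4←L3: walk L3 to L1
  L5←L1: walk · to L1
  L5←L2: walk L2 to L1
  L6←L2: walk L2 to L1
  L6←L4: walk L4 to L1
  L6←L5: walk L5 to L1
  L7←L5: walk L5 to L1
  L7←L6: walk L6 to L1
  L0 → ∅
  L1 → {L1}
  L2 → {L4,L5,L6}
  L3 → {L1,L4}
  L4 → {L6}
  L5 → {L6,L7}
  L6 → {L7}
  L7 → ∅
  L8 → ∅

φ for m: defs {L6}
  DF⁺ = {L7}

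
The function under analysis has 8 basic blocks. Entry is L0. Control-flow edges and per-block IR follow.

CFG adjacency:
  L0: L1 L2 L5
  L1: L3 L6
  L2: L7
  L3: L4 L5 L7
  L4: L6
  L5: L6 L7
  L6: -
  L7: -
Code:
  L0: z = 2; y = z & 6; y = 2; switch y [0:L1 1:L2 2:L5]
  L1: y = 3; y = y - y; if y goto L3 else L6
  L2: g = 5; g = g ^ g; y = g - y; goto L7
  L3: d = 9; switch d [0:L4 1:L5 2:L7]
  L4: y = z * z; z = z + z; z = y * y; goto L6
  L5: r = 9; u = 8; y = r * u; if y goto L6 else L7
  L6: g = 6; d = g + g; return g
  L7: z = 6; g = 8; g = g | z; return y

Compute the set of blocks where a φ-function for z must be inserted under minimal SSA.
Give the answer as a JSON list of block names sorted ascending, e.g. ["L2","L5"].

idom tree: L1←L0 L2←L0 L3←L1 L4←L3 L5←L0 L6←L0 L7←L0
Dom∩ at merges:
  L5: preds {L0,L3}: {L0} ∩ {L0,L1,L3} = {L0}; idom=L0
  L6: preds {L1,L4,L5}: {L0,L1} ∩ {L0,L1,L3,L4} ∩ {L0,L5} = {L0}; idom=L0
  L7: preds {L2,L3,L5}: {L0,L2} ∩ {L0,L1,L3} ∩ {L0,L5} = {L0}; idom=L0

DF derivation:
  L5←L0: walk · to L0
  L5←L3: walk L3→L1 to L0
  L6←L1: walk L1 to L0
  L6←L4: walk L4→L3→L1 to L0
  L6←L5: walk L5 to L0
  L7←L2: walk L2 to L0
  L7←L3: walk L3→L1 to L0
  L7←L5: walk L5 to L0
  L0: DF=∅
  L1: DF={L5,L6,L7}
  L2: DF={L7}
  L3: DF={L5,L6,L7}
  L4: DF={L6}
  L5: DF={L6,L7}
  L6: DF=∅
  L7: DF=∅

φ for z: defs {L0,L4,L7}
  DF⁺ = {L6}

Answer: ["L6"]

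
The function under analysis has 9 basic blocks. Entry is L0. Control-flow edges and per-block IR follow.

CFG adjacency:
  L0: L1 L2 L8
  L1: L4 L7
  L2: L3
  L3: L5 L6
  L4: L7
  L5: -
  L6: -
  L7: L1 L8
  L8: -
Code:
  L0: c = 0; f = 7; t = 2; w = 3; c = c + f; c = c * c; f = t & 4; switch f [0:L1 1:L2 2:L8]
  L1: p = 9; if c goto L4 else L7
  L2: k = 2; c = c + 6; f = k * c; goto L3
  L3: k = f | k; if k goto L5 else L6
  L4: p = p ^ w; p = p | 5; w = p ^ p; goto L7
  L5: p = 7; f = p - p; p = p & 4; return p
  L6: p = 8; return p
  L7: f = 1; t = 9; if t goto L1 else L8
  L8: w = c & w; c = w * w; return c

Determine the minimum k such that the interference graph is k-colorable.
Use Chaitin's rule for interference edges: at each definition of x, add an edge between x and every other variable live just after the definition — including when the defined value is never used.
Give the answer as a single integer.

Block summaries:
  L0: {c,f,t,w} / ∅
  L1: {p} / {c}
  L2: {c,f,k} / {c}
  L3: {k} / {f,k}
  L4: {p,w} / {p,w}
  L5: {f,p} / ∅
  L6: {p} / ∅
  L7: {f,t} / ∅
  L8: {c,w} / {c,w}

Backward fixpoint:
  L0: in=∅ out={c,w}
  L1: in={c,w} out={c,p,w}
  L2: in={c} out={f,k}
  L3: in={f,k} out=∅
  L4: in={c,p,w} out={c,w}
  L5: in=∅ out=∅
  L6: in=∅ out=∅
  L7: in={c,w} out={c,w}
  L8: in={c,w} out=∅

Interference:
  c — {f,k,p,t,w}
  f — {c,k,p,t,w}
  k — {c,f}
  p — {c,f,w}
  t — {c,f,w}
  w — {c,f,p,t}

Chromatic number:
  lower bound: {c,f,p,w} mutually conflict ⇒ χ ≥ 4
  4-colouring: r0={c}  r1={f}  r2={k,w}  r3={p,t}
  χ = 4

Answer: 4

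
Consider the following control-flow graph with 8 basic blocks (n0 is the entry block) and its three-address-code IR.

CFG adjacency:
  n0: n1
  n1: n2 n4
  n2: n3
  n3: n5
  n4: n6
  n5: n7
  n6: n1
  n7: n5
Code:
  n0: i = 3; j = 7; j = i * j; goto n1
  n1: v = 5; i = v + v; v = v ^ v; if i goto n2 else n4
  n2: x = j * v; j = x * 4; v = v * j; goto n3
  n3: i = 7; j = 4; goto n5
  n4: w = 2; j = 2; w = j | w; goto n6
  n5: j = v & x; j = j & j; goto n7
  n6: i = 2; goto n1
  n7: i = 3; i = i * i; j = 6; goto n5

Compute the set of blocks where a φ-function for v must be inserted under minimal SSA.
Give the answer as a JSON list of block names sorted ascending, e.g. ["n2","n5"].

Answer: ["n1"]

Analysis:
idom tree: n1←n0 n2←n1 n3←n2 n4←n1 n5←n3 n6←n4 n7←n5
Dom∩ at merges:
  n1: preds {n0,n6}: {n0} ∩ {n0,n1,n4,n6} = {n0}; idom=n0
  n5: preds {n3,n7}: {n0,n1,n2,n3} ∩ {n0,n1,n2,n3,n5,n7} = {n0,n1,n2,n3}; idom=n3

Frontier:
  join n1 pred n0: · stop@n0
  join n1 pred n6: n6→n4→n1 stop@n0
  join n5 pred n3: · stop@n3
  join n5 pred n7: n7→n5 stop@n3
  n0 → ∅
  n1 → {n1}
  n2 → ∅
  n3 → ∅
  n4 → {n1}
  n5 → {n5}
  n6 → {n1}
  n7 → {n5}

φ for v: defs {n1,n2}
  DF⁺ = {n1}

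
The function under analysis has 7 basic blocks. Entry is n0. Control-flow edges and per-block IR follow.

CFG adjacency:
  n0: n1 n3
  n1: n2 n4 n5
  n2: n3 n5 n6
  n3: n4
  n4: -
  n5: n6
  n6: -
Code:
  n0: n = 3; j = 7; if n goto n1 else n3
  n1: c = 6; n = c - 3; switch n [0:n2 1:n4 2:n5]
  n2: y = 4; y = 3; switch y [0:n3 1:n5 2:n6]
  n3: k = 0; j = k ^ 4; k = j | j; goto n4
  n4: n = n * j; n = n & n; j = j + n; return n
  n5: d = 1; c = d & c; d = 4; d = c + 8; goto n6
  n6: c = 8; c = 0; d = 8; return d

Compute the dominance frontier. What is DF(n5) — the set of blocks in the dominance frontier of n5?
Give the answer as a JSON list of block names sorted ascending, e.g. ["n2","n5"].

idom tree: n1←n0 n2←n1 n3←n0 n4←n0 n5←n1 n6←n1
Join-block Dom:
  n3: preds {n0,n2}: {n0} ∩ {n0,n1,n2} = {n0}; idom=n0
  n4: preds {n1,n3}: {n0,n1} ∩ {n0,n3} = {n0}; idom=n0
  n5: preds {n1,n2}: {n0,n1} ∩ {n0,n1,n2} = {n0,n1}; idom=n1
  n6: preds {n2,n5}: {n0,n1,n2} ∩ {n0,n1,n5} = {n0,n1}; idom=n1

Frontier:
  n3←n0: walk · to n0
  n3←n2: walk n2→n1 to n0
  n4←n1: walk n1 to n0
  n4←n3: walk n3 to n0
  n5←n1: walk · to n1
  n5←n2: walk n2 to n1
  n6←n2: walk n2 to n1
  n6←n5: walk n5 to n1
  n0 → ∅
  n1 → {n3,n4}
  n2 → {n3,n5,n6}
  n3 → {n4}
  n4 → ∅
  n5 → {n6}
  n6 → ∅

DF(n5) = ["n6"]

Answer: ["n6"]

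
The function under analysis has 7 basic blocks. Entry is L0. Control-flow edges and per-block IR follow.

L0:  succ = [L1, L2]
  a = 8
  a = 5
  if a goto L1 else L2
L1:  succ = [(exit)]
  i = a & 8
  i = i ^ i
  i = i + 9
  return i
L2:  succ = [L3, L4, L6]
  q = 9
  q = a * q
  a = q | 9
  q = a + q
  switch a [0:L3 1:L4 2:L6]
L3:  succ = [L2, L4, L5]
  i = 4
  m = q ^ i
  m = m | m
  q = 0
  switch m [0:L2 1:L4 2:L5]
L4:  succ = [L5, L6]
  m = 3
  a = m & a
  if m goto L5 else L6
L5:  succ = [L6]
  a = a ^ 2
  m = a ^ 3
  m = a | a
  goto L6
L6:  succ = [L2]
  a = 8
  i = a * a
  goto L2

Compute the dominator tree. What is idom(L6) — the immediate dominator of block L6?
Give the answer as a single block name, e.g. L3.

Answer: L2

Working:
idom tree: L1←L0 L2←L0 L3←L2 L4←L2 L5←L2 L6←L2
Dom at joins:
  L2: preds {L0,L3,L6}: {L0} ∩ {L0,L2,L3} ∩ {L0,L2,L6} = {L0}; idom=L0
  L4: preds {L2,L3}: {L0,L2} ∩ {L0,L2,L3} = {L0,L2}; idom=L2
  L5: preds {L3,L4}: {L0,L2,L3} ∩ {L0,L2,L4} = {L0,L2}; idom=L2
  L6: preds {L2,L4,L5}: {L0,L2} ∩ {L0,L2,L4} ∩ {L0,L2,L5} = {L0,L2}; idom=L2

idom(L6) = L2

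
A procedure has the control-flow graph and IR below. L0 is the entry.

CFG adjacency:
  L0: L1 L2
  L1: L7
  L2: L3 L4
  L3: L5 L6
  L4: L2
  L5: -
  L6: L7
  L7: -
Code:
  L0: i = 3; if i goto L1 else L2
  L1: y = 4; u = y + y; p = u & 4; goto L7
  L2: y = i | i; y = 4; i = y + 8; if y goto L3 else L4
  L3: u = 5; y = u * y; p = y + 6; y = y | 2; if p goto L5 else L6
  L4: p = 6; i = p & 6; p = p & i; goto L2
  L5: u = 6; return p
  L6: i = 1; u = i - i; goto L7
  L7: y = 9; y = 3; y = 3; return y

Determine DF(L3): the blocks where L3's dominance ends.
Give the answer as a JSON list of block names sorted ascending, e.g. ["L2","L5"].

Answer: ["L7"]

Working:
idom tree: L1←L0 L2←L0 L3←L2 L4←L2 L5←L3 L6←L3 L7←L0
Join-block Dom:
  L2: preds {L0,L4}: {L0} ∩ {L0,L2,L4} = {L0}; idom=L0
  L7: preds {L1,L6}: {L0,L1} ∩ {L0,L2,L3,L6} = {L0}; idom=L0

DF walk-up:
  L2←L0: walk · to L0
  L2←L4: walk L4→L2 to L0
  L7←L1: walk L1 to L0
  L7←L6: walk L6→L3→L2 to L0
  DF(L0)=∅
  DF(L1)={L7}
  DF(L2)={L2,L7}
  DF(L3)={L7}
  DF(L4)={L2}
  DF(L5)=∅
  DF(L6)={L7}
  DF(L7)=∅

DF(L3) = ["L7"]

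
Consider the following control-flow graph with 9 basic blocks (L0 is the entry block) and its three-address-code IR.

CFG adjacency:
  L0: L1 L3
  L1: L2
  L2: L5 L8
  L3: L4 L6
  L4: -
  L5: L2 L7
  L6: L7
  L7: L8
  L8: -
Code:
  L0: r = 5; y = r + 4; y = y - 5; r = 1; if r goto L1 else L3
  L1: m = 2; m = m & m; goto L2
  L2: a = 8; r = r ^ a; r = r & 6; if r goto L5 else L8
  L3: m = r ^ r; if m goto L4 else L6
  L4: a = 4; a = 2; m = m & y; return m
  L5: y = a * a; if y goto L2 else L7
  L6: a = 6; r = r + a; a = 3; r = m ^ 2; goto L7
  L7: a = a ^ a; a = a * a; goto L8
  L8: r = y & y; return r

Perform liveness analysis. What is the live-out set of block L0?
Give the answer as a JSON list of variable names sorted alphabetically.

Answer: ["r", "y"]

Derivation:
Per-block:
  L0: {r,y} / ∅
  L1: {m} / ∅
  L2: {a,r} / {r}
  L3: {m} / {r}
  L4: {a,m} / {m,y}
  L5: {y} / {a}
  L6: {a,r} / {m,r}
  L7: {a} / {a}
  L8: {r} / {y}

Backward fixpoint:
  live L0: ∅→{r,y}
  live L1: {r,y}→{r,y}
  live L2: {r,y}→{a,r,y}
  live L3: {r,y}→{m,r,y}
  live L4: {m,y}→∅
  live L5: {a,r}→{a,r,y}
  live L6: {m,r,y}→{a,y}
  live L7: {a,y}→{y}
  live L8: {y}→∅

live-out(L0) = ["r", "y"]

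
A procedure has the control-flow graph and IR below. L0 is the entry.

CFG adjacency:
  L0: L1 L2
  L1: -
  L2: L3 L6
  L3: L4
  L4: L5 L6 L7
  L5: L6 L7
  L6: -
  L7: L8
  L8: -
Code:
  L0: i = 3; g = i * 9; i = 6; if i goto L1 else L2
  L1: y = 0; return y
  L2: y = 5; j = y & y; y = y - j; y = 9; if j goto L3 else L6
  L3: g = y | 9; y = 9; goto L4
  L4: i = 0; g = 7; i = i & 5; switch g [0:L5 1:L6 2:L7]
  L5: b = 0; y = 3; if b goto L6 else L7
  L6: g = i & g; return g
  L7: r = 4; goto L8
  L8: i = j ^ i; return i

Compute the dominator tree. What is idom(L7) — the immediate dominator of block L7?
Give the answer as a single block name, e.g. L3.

idom tree: L1←L0 L2←L0 L3←L2 L4←L3 L5←L4 L6←L2 L7←L4 L8←L7
Join-block Dom:
  L6: preds {L2,L4,L5}: {L0,L2} ∩ {L0,L2,L3,L4} ∩ {L0,L2,L3,L4,L5} = {L0,L2}; idom=L2
  L7: preds {L4,L5}: {L0,L2,L3,L4} ∩ {L0,L2,L3,L4,L5} = {L0,L2,L3,L4}; idom=L4

idom(L7) = L4

Answer: L4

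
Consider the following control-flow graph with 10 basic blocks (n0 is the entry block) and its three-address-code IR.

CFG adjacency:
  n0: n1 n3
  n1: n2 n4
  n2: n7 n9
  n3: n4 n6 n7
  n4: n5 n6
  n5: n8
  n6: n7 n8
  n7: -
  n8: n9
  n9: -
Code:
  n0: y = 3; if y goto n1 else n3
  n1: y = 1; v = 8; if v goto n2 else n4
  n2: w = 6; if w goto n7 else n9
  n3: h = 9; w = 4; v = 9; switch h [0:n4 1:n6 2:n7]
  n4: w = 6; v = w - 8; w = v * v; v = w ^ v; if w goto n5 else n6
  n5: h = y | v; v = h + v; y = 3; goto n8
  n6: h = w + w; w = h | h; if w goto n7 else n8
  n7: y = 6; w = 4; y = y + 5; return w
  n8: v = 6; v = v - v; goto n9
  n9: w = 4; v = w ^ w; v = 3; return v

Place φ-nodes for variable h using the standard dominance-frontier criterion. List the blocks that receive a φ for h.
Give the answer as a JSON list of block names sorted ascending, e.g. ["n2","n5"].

idom tree: n1←n0 n2←n1 n3←n0 n4←n0 n5←n4 n6←n0 n7←n0 n8←n0 n9←n0
Dom at joins:
  n4: preds {n1,n3}: {n0,n1} ∩ {n0,n3} = {n0}; idom=n0
  n6: preds {n3,n4}: {n0,n3} ∩ {n0,n4} = {n0}; idom=n0
  n7: preds {n2,n3,n6}: {n0,n1,n2} ∩ {n0,n3} ∩ {n0,n6} = {n0}; idom=n0
  n8: preds {n5,n6}: {n0,n4,n5} ∩ {n0,n6} = {n0}; idom=n0
  n9: preds {n2,n8}: {n0,n1,n2} ∩ {n0,n8} = {n0}; idom=n0

DF derivation:
  join n4 pred n1: n1 stop@n0
  join n4 pred n3: n3 stop@n0
  join n6 pred n3: n3 stop@n0
  join n6 pred n4: n4 stop@n0
  join n7 pred n2: n2→n1 stop@n0
  join n7 pred n3: n3 stop@n0
  join n7 pred n6: n6 stop@n0
  join n8 pred n5: n5→n4 stop@n0
  join n8 pred n6: n6 stop@n0
  join n9 pred n2: n2→n1 stop@n0
  join n9 pred n8: n8 stop@n0
  n0 → ∅
  n1 → {n4,n7,n9}
  n2 → {n7,n9}
  n3 → {n4,n6,n7}
  n4 → {n6,n8}
  n5 → {n8}
  n6 → {n7,n8}
  n7 → ∅
  n8 → {n9}
  n9 → ∅

φ for h: defs {n3,n5,n6}
  DF⁺ = {n4,n6,n7,n8,n9}

Answer: ["n4", "n6", "n7", "n8", "n9"]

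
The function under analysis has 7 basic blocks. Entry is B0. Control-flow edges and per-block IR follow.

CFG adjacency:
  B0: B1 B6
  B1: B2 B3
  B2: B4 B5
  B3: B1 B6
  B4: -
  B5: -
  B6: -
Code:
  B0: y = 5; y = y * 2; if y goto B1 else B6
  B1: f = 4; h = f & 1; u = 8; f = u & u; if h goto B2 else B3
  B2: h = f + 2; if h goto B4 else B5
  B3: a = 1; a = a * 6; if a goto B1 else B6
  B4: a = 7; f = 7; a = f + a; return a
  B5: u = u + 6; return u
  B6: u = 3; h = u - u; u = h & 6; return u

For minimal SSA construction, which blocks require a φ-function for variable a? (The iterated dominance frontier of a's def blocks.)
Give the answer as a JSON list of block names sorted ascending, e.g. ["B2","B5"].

idom tree: B1←B0 B2←B1 B3←B1 B4←B2 B5←B2 B6←B0
Join-block Dom:
  B1: preds {B0,B3}: {B0} ∩ {B0,B1,B3} = {B0}; idom=B0
  B6: preds {B0,B3}: {B0} ∩ {B0,B1,B3} = {B0}; idom=B0

Frontier:
  join B1 pred B0: · stop@B0
  join B1 pred B3: B3→B1 stop@B0
  join B6 pred B0: · stop@B0
  join B6 pred B3: B3→B1 stop@B0
  DF(B0)=∅
  DF(B1)={B1,B6}
  DF(B2)=∅
  DF(B3)={B1,B6}
  DF(B4)=∅
  DF(B5)=∅
  DF(B6)=∅

φ for a: defs {B3,B4}
  DF⁺ = {B1,B6}

Answer: ["B1", "B6"]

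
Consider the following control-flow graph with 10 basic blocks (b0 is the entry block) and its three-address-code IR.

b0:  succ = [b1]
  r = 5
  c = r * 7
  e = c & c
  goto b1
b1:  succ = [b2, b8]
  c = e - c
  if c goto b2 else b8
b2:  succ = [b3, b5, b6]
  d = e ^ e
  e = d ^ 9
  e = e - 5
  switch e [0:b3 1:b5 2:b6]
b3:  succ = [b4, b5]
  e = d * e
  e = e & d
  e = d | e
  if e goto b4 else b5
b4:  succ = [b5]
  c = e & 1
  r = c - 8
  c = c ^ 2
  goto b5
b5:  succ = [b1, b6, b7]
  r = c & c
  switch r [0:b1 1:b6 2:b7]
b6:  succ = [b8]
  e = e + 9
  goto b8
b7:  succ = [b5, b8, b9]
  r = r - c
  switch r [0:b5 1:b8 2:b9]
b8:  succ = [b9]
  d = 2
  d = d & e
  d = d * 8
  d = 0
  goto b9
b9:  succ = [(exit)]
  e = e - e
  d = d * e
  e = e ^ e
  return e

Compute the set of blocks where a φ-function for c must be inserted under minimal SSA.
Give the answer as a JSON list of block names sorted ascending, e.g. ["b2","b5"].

Answer: ["b1", "b5", "b6", "b8", "b9"]

Analysis:
idom tree: b1←b0 b2←b1 b3←b2 b4←b3 b5←b2 b6←b2 b7←b5 b8←b1 b9←b1
Dom at joins:
  b1: preds {b0,b5}: {b0} ∩ {b0,b1,b2,b5} = {b0}; idom=b0
  b5: preds {b2,b3,b4,b7}: {b0,b1,b2} ∩ {b0,b1,b2,b3} ∩ {b0,b1,b2,b3,b4} ∩ {b0,b1,b2,b5,b7} = {b0,b1,b2}; idom=b2
  b6: preds {b2,b5}: {b0,b1,b2} ∩ {b0,b1,b2,b5} = {b0,b1,b2}; idom=b2
  b8: preds {b1,b6,b7}: {b0,b1} ∩ {b0,b1,b2,b6} ∩ {b0,b1,b2,b5,b7} = {b0,b1}; idom=b1
  b9: preds {b7,b8}: {b0,b1,b2,b5,b7} ∩ {b0,b1,b8} = {b0,b1}; idom=b1

DF walk-up:
  b1←b0: walk · to b0
  b1←b5: walk b5→b2→b1 to b0
  b5←b2: walk · to b2
  b5←b3: walk b3 to b2
  b5←b4: walk b4→b3 to b2
  b5←b7: walk b7→b5 to b2
  b6←b2: walk · to b2
  b6←b5: walk b5 to b2
  b8←b1: walk · to b1
  b8←b6: walk b6→b2 to b1
  b8←b7: walk b7→b5→b2 to b1
  b9←b7: walk b7→b5→b2 to b1
  b9←b8: walk b8 to b1
  b0 → ∅
  b1 → {b1}
  b2 → {b1,b8,b9}
  b3 → {b5}
  b4 → {b5}
  b5 → {b1,b5,b6,b8,b9}
  b6 → {b8}
  b7 → {b5,b8,b9}
  b8 → {b9}
  b9 → ∅

φ for c: defs {b0,b1,b4}
  DF⁺ = {b1,b5,b6,b8,b9}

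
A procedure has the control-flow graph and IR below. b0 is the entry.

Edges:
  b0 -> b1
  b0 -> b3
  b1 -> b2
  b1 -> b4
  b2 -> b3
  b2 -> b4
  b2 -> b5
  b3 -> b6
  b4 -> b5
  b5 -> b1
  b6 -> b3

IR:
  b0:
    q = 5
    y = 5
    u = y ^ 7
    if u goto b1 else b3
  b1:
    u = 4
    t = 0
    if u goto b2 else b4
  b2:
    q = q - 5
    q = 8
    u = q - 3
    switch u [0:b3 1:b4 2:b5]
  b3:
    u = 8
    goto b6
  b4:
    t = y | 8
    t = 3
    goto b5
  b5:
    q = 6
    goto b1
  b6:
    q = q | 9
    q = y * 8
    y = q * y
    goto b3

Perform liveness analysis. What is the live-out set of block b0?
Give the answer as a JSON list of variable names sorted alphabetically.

Per-block:
  b0: def={q,u,y} ue=∅
  b1: def={t,u} ue=∅
  b2: def={q,u} ue={q}
  b3: def={u} ue=∅
  b4: def={t} ue={y}
  b5: def={q} ue=∅
  b6: def={q,y} ue={q,y}

Backward fixpoint:
  b0 li=∅ lo={q,y}
  b1 li={q,y} lo={q,y}
  b2 li={q,y} lo={q,y}
  b3 li={q,y} lo={q,y}
  b4 li={y} lo={y}
  b5 li={y} lo={q,y}
  b6 li={q,y} lo={q,y}

live-out(b0) = ["q", "y"]

Answer: ["q", "y"]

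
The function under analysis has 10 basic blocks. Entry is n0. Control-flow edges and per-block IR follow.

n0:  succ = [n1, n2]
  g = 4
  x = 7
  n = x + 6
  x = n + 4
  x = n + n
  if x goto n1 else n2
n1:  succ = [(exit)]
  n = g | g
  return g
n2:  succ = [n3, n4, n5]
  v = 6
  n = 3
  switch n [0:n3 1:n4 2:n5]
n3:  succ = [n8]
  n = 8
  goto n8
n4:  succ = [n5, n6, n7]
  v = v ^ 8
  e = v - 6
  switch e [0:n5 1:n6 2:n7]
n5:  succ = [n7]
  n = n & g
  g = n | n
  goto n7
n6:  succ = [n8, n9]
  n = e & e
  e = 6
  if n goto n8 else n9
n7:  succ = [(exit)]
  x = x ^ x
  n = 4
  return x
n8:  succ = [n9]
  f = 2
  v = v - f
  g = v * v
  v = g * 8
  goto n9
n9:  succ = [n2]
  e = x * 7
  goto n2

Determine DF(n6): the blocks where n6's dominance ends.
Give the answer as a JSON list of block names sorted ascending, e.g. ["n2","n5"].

Answer: ["n8", "n9"]

Working:
idom tree: n1←n0 n2←n0 n3←n2 n4←n2 n5←n2 n6←n4 n7←n2 n8←n2 n9←n2
Join-block Dom:
  n2: preds {n0,n9}: {n0} ∩ {n0,n2,n9} = {n0}; idom=n0
  n5: preds {n2,n4}: {n0,n2} ∩ {n0,n2,n4} = {n0,n2}; idom=n2
  n7: preds {n4,n5}: {n0,n2,n4} ∩ {n0,n2,n5} = {n0,n2}; idom=n2
  n8: preds {n3,n6}: {n0,n2,n3} ∩ {n0,n2,n4,n6} = {n0,n2}; idom=n2
  n9: preds {n6,n8}: {n0,n2,n4,n6} ∩ {n0,n2,n8} = {n0,n2}; idom=n2

Frontier:
  n2←n0: walk · to n0
  n2←n9: walk n9→n2 to n0
  n5←n2: walk · to n2
  n5←n4: walk n4 to n2
  n7←n4: walk n4 to n2
  n7←n5: walk n5 to n2
  n8←n3: walk n3 to n2
  n8←n6: walk n6→n4 to n2
  n9←n6: walk n6→n4 to n2
  n9←n8: walk n8 to n2
  n0 → ∅
  n1 → ∅
  n2 → {n2}
  n3 → {n8}
  n4 → {n5,n7,n8,n9}
  n5 → {n7}
  n6 → {n8,n9}
  n7 → ∅
  n8 → {n9}
  n9 → {n2}

DF(n6) = ["n8", "n9"]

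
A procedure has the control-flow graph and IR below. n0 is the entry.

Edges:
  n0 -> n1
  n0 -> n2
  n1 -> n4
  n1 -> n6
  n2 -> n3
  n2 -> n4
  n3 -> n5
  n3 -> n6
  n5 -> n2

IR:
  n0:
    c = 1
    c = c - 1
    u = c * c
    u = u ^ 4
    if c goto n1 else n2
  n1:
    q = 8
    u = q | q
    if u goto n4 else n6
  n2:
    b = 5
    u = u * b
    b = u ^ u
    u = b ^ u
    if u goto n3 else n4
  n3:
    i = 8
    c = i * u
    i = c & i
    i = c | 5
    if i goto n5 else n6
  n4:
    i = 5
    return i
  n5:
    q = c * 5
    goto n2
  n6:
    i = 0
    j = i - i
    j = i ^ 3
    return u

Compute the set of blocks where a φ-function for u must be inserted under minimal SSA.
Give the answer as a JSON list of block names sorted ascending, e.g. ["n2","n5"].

idom tree: n1←n0 n2←n0 n3←n2 n4←n0 n5←n3 n6←n0
Dom∩ at merges:
  n2: preds {n0,n5}: {n0} ∩ {n0,n2,n3,n5} = {n0}; idom=n0
  n4: preds {n1,n2}: {n0,n1} ∩ {n0,n2} = {n0}; idom=n0
  n6: preds {n1,n3}: {n0,n1} ∩ {n0,n2,n3} = {n0}; idom=n0

DF derivation:
  join n2 pred n0: · stop@n0
  join n2 pred n5: n5→n3→n2 stop@n0
  join n4 pred n1: n1 stop@n0
  join n4 pred n2: n2 stop@n0
  join n6 pred n1: n1 stop@n0
  join n6 pred n3: n3→n2 stop@n0
  n0: DF=∅
  n1: DF={n4,n6}
  n2: DF={n2,n4,n6}
  n3: DF={n2,n6}
  n4: DF=∅
  n5: DF={n2}
  n6: DF=∅

φ for u: defs {n0,n1,n2}
  DF⁺ = {n2,n4,n6}

Answer: ["n2", "n4", "n6"]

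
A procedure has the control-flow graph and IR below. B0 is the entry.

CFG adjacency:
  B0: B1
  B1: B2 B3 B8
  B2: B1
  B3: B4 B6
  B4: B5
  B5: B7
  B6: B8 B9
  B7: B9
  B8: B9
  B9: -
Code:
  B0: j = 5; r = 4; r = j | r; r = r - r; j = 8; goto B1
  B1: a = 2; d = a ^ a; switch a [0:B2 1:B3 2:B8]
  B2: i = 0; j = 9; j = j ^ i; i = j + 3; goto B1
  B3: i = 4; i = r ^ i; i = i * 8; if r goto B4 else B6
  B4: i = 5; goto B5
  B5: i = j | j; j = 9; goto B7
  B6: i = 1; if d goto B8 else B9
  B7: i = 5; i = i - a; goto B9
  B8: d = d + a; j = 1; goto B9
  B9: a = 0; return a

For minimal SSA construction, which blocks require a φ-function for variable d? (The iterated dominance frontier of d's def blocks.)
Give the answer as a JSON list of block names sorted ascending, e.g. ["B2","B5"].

idom tree: B1←B0 B2←B1 B3←B1 B4←B3 B5←B4 B6←B3 B7←B5 B8←B1 B9←B1
Dom∩ at merges:
  B1: preds {B0,B2}: {B0} ∩ {B0,B1,B2} = {B0}; idom=B0
  B8: preds {B1,B6}: {B0,B1} ∩ {B0,B1,B3,B6} = {B0,B1}; idom=B1
  B9: preds {B6,B7,B8}: {B0,B1,B3,B6} ∩ {B0,B1,B3,B4,B5,B7} ∩ {B0,B1,B8} = {B0,B1}; idom=B1

Frontier:
  B1←B0: walk · to B0
  B1←B2: walk B2→B1 to B0
  B8←B1: walk · to B1
  B8←B6: walk B6→B3 to B1
  B9←B6: walk B6→B3 to B1
  B9←B7: walk B7→B5→B4→B3 to B1
  B9←B8: walk B8 to B1
  DF(B0)=∅
  DF(B1)={B1}
  DF(B2)={B1}
  DF(B3)={B8,B9}
  DF(B4)={B9}
  DF(B5)={B9}
  DF(B6)={B8,B9}
  DF(B7)={B9}
  DF(B8)={B9}
  DF(B9)=∅

φ for d: defs {B1,B8}
  DF⁺ = {B1,B9}

Answer: ["B1", "B9"]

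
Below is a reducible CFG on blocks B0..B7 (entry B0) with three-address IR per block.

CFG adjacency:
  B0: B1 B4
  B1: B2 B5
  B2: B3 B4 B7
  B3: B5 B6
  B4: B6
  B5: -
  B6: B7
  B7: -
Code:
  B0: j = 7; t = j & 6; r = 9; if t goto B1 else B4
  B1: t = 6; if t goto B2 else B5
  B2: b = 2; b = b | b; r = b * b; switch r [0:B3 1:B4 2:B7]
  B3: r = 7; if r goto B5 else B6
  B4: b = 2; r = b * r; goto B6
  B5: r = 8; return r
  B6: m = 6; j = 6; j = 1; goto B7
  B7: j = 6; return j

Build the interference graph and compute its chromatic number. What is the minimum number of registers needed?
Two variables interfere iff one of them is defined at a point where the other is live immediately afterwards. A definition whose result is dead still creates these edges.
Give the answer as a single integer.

def/use:
  B0 def {j,r,t} use ∅
  B1 def {t} use ∅
  B2 def {b,r} use ∅
  B3 def {r} use ∅
  B4 def {b,r} use {r}
  B5 def {r} use ∅
  B6 def {j,m} use ∅
  B7 def {j} use ∅

Liveness:
  live B0: ∅→{r}
  live B1: ∅→∅
  live B2: ∅→{r}
  live B3: ∅→∅
  live B4: {r}→∅
  live B5: ∅→∅
  live B6: ∅→∅
  live B7: ∅→∅

Conflict graph:
  b↔{r}
  j↔∅
  m↔∅
  r↔{b,t}
  t↔{r}

Colouring:
  clique {b,r} ⇒ need ≥ 2
  2-colouring: R0={j,m,r}  R1={b,t}
  χ = 2

Answer: 2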